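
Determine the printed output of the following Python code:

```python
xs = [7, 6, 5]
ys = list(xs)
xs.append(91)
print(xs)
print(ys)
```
[7, 6, 5, 91]
[7, 6, 5]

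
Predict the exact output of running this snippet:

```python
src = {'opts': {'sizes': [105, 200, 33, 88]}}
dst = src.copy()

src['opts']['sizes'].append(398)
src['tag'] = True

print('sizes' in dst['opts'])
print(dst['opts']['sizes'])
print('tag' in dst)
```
True
[105, 200, 33, 88, 398]
False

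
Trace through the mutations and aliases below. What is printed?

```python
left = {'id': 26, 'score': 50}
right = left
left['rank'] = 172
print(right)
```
{'id': 26, 'score': 50, 'rank': 172}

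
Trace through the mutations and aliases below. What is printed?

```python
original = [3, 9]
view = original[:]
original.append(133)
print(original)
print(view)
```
[3, 9, 133]
[3, 9]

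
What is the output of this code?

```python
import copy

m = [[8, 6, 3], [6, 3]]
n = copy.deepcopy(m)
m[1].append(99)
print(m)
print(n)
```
[[8, 6, 3], [6, 3, 99]]
[[8, 6, 3], [6, 3]]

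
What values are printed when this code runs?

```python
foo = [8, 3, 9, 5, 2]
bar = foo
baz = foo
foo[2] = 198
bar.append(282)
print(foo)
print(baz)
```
[8, 3, 198, 5, 2, 282]
[8, 3, 198, 5, 2, 282]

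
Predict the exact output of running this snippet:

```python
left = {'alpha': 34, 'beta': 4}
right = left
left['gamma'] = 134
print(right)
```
{'alpha': 34, 'beta': 4, 'gamma': 134}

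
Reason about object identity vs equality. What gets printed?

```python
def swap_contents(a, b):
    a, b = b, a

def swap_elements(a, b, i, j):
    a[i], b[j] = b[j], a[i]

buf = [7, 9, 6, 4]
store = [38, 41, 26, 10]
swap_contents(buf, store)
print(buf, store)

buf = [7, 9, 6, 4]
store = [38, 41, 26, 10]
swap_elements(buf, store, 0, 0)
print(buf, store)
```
[7, 9, 6, 4] [38, 41, 26, 10]
[38, 9, 6, 4] [7, 41, 26, 10]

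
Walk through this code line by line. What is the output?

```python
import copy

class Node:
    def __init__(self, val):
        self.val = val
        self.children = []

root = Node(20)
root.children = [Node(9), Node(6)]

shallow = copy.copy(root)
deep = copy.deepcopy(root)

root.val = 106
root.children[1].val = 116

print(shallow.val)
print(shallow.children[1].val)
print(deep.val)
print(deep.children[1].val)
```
20
116
20
6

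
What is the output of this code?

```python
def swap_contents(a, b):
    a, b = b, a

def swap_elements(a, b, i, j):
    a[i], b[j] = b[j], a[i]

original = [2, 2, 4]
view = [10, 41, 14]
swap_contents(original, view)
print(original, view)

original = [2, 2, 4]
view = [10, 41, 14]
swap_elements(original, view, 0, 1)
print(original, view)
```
[2, 2, 4] [10, 41, 14]
[41, 2, 4] [10, 2, 14]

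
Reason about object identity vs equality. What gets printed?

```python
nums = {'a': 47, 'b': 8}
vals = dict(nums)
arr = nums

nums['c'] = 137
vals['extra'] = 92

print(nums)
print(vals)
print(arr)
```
{'a': 47, 'b': 8, 'c': 137}
{'a': 47, 'b': 8, 'extra': 92}
{'a': 47, 'b': 8, 'c': 137}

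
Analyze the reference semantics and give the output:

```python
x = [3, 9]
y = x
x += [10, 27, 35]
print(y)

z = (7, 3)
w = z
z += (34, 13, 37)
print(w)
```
[3, 9, 10, 27, 35]
(7, 3)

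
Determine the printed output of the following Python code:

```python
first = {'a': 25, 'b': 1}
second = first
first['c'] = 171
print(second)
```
{'a': 25, 'b': 1, 'c': 171}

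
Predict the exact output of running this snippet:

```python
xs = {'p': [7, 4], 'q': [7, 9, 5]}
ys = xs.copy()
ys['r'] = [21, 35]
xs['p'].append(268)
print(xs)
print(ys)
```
{'p': [7, 4, 268], 'q': [7, 9, 5]}
{'p': [7, 4, 268], 'q': [7, 9, 5], 'r': [21, 35]}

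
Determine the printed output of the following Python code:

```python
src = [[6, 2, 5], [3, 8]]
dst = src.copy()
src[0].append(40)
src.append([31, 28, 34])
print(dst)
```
[[6, 2, 5, 40], [3, 8]]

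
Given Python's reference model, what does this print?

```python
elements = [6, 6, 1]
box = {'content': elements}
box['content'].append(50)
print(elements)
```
[6, 6, 1, 50]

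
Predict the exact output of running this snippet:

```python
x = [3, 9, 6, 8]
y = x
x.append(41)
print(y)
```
[3, 9, 6, 8, 41]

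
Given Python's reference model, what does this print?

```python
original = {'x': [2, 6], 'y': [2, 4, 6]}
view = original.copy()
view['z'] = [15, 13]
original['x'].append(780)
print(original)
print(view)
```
{'x': [2, 6, 780], 'y': [2, 4, 6]}
{'x': [2, 6, 780], 'y': [2, 4, 6], 'z': [15, 13]}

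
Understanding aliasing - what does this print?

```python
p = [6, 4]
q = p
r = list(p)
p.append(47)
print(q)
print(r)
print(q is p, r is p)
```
[6, 4, 47]
[6, 4]
True False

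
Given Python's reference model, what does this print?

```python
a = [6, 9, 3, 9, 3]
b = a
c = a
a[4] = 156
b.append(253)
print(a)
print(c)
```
[6, 9, 3, 9, 156, 253]
[6, 9, 3, 9, 156, 253]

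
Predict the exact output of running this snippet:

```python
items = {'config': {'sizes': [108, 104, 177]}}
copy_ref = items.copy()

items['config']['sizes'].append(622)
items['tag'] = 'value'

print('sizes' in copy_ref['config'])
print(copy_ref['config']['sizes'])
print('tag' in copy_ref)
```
True
[108, 104, 177, 622]
False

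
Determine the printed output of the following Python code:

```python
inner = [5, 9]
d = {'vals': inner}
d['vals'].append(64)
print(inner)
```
[5, 9, 64]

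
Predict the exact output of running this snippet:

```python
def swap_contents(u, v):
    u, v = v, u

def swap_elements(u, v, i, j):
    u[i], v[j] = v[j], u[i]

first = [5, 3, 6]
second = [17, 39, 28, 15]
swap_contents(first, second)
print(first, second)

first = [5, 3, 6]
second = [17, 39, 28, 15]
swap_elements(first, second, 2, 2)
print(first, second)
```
[5, 3, 6] [17, 39, 28, 15]
[5, 3, 28] [17, 39, 6, 15]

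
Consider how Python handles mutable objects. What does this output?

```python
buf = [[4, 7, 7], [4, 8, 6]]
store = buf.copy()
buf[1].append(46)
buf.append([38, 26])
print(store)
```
[[4, 7, 7], [4, 8, 6, 46]]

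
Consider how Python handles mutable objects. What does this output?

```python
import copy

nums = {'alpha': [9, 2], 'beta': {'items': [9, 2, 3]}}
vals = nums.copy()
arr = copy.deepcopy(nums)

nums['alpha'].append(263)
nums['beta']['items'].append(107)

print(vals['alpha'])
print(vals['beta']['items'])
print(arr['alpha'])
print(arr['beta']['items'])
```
[9, 2, 263]
[9, 2, 3, 107]
[9, 2]
[9, 2, 3]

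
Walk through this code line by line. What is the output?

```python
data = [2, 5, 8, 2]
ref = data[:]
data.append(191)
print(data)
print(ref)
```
[2, 5, 8, 2, 191]
[2, 5, 8, 2]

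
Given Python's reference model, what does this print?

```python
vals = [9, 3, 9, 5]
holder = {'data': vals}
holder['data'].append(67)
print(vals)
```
[9, 3, 9, 5, 67]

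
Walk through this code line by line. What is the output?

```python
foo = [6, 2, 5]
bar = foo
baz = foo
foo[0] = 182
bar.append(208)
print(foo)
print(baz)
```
[182, 2, 5, 208]
[182, 2, 5, 208]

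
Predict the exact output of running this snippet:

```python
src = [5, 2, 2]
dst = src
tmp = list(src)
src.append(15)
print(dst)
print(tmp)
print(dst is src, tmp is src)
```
[5, 2, 2, 15]
[5, 2, 2]
True False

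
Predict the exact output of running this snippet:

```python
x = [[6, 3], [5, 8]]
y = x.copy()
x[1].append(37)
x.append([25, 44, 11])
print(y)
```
[[6, 3], [5, 8, 37]]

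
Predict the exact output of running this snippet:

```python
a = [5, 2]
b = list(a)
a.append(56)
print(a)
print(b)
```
[5, 2, 56]
[5, 2]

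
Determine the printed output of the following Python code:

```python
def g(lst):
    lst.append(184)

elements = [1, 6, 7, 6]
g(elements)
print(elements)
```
[1, 6, 7, 6, 184]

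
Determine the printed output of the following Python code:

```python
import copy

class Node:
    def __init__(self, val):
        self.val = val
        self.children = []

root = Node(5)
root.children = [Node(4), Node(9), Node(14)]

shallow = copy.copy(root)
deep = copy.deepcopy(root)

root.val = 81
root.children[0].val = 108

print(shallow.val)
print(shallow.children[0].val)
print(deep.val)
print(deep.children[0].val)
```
5
108
5
4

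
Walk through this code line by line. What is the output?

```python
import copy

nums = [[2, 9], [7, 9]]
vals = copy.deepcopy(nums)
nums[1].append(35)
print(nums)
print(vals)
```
[[2, 9], [7, 9, 35]]
[[2, 9], [7, 9]]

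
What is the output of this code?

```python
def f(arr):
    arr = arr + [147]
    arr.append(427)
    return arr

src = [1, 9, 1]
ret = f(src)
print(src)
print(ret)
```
[1, 9, 1]
[1, 9, 1, 147, 427]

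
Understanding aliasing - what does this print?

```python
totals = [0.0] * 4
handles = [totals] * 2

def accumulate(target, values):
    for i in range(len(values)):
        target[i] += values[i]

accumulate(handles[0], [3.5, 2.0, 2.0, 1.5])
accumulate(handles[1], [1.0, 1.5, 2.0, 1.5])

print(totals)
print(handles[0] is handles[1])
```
[4.5, 3.5, 4.0, 3.0]
True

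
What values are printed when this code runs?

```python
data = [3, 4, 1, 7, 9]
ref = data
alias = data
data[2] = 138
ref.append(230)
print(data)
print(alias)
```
[3, 4, 138, 7, 9, 230]
[3, 4, 138, 7, 9, 230]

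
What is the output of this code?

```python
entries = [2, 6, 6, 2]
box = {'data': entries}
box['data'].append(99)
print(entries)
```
[2, 6, 6, 2, 99]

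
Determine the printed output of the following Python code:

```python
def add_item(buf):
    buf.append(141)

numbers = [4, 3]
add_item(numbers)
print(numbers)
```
[4, 3, 141]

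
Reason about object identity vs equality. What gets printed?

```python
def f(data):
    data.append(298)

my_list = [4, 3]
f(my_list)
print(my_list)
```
[4, 3, 298]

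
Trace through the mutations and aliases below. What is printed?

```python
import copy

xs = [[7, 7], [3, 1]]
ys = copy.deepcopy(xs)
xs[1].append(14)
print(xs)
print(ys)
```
[[7, 7], [3, 1, 14]]
[[7, 7], [3, 1]]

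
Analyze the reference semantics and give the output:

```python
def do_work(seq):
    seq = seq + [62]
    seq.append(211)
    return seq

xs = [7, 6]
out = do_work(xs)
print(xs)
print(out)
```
[7, 6]
[7, 6, 62, 211]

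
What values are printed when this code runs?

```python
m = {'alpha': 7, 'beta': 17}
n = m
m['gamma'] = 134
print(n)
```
{'alpha': 7, 'beta': 17, 'gamma': 134}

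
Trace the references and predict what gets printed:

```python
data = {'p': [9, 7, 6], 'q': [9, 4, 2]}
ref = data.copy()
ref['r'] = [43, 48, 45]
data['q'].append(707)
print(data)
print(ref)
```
{'p': [9, 7, 6], 'q': [9, 4, 2, 707]}
{'p': [9, 7, 6], 'q': [9, 4, 2, 707], 'r': [43, 48, 45]}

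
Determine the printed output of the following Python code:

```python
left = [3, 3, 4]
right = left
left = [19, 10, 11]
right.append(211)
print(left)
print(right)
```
[19, 10, 11]
[3, 3, 4, 211]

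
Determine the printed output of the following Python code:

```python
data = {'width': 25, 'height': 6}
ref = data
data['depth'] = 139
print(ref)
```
{'width': 25, 'height': 6, 'depth': 139}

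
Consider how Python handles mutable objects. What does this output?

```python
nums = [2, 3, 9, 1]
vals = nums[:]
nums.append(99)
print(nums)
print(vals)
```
[2, 3, 9, 1, 99]
[2, 3, 9, 1]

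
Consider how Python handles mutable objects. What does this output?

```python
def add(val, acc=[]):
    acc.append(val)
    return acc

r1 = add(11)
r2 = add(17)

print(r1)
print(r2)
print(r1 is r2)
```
[11, 17]
[11, 17]
True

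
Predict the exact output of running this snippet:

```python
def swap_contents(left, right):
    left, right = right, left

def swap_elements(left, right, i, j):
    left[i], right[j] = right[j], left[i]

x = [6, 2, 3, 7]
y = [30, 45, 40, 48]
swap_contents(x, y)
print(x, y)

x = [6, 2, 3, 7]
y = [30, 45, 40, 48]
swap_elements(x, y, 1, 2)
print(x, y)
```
[6, 2, 3, 7] [30, 45, 40, 48]
[6, 40, 3, 7] [30, 45, 2, 48]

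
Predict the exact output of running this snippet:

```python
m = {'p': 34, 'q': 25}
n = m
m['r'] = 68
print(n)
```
{'p': 34, 'q': 25, 'r': 68}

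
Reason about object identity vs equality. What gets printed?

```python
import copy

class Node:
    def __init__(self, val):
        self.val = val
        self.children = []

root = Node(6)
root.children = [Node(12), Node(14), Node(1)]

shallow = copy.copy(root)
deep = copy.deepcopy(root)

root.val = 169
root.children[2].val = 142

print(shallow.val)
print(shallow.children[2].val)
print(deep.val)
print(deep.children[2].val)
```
6
142
6
1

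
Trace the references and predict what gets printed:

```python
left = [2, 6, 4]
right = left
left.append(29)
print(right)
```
[2, 6, 4, 29]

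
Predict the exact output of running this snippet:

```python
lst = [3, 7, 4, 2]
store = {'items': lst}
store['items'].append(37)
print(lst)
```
[3, 7, 4, 2, 37]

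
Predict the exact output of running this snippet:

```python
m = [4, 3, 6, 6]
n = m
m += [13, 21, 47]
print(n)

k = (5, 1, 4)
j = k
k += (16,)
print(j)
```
[4, 3, 6, 6, 13, 21, 47]
(5, 1, 4)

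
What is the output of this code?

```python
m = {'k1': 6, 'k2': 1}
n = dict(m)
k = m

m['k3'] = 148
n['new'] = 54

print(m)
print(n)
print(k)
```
{'k1': 6, 'k2': 1, 'k3': 148}
{'k1': 6, 'k2': 1, 'new': 54}
{'k1': 6, 'k2': 1, 'k3': 148}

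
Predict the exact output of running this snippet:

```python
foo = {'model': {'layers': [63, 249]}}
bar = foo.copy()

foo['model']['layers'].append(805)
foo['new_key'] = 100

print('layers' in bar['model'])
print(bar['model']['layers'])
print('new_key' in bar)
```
True
[63, 249, 805]
False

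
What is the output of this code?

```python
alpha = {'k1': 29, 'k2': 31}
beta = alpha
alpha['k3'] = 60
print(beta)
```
{'k1': 29, 'k2': 31, 'k3': 60}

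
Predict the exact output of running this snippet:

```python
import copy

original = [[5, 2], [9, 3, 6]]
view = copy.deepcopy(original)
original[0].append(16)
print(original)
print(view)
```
[[5, 2, 16], [9, 3, 6]]
[[5, 2], [9, 3, 6]]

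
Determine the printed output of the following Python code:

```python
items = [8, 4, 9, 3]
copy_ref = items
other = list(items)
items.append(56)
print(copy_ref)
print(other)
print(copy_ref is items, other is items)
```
[8, 4, 9, 3, 56]
[8, 4, 9, 3]
True False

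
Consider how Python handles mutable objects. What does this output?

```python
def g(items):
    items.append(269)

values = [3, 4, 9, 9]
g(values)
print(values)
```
[3, 4, 9, 9, 269]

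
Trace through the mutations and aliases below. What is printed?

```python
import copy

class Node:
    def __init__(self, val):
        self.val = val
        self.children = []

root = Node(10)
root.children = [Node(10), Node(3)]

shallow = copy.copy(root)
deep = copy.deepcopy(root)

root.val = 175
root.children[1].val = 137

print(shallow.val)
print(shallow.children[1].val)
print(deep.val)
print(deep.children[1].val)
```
10
137
10
3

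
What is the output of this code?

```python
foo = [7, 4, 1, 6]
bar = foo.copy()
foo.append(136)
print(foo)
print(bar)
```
[7, 4, 1, 6, 136]
[7, 4, 1, 6]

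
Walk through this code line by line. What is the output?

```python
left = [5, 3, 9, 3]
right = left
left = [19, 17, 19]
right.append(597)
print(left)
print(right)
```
[19, 17, 19]
[5, 3, 9, 3, 597]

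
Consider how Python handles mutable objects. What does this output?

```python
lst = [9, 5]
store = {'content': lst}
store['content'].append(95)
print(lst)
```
[9, 5, 95]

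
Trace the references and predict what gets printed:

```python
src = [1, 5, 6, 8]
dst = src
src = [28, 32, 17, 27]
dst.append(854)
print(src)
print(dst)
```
[28, 32, 17, 27]
[1, 5, 6, 8, 854]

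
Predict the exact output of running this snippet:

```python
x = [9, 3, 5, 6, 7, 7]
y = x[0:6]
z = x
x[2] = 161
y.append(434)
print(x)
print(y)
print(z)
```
[9, 3, 161, 6, 7, 7]
[9, 3, 5, 6, 7, 7, 434]
[9, 3, 161, 6, 7, 7]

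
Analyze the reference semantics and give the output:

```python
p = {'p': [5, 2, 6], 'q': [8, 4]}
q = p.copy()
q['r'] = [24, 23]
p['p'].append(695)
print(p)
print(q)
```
{'p': [5, 2, 6, 695], 'q': [8, 4]}
{'p': [5, 2, 6, 695], 'q': [8, 4], 'r': [24, 23]}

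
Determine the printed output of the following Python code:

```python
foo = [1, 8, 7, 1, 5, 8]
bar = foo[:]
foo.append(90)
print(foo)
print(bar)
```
[1, 8, 7, 1, 5, 8, 90]
[1, 8, 7, 1, 5, 8]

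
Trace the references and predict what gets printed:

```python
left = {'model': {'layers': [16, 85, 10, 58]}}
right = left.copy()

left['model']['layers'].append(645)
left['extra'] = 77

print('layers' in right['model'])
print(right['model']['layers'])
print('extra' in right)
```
True
[16, 85, 10, 58, 645]
False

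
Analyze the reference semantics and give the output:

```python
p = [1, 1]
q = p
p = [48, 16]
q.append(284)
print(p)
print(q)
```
[48, 16]
[1, 1, 284]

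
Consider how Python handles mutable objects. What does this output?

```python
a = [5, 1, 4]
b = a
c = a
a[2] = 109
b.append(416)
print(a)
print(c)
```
[5, 1, 109, 416]
[5, 1, 109, 416]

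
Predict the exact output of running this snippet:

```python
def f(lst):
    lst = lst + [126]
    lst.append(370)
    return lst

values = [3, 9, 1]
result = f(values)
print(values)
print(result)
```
[3, 9, 1]
[3, 9, 1, 126, 370]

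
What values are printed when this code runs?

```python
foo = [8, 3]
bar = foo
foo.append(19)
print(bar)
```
[8, 3, 19]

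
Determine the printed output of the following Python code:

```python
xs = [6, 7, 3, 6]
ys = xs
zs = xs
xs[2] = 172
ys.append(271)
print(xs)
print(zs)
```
[6, 7, 172, 6, 271]
[6, 7, 172, 6, 271]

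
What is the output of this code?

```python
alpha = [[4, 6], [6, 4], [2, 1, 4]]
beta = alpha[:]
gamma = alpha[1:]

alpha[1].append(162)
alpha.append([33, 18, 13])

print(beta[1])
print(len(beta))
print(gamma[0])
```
[6, 4, 162]
3
[6, 4, 162]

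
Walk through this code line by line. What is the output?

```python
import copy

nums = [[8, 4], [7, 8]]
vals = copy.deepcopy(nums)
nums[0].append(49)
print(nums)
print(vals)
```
[[8, 4, 49], [7, 8]]
[[8, 4], [7, 8]]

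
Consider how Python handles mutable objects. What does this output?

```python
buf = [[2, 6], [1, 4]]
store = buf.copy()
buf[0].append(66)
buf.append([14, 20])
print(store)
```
[[2, 6, 66], [1, 4]]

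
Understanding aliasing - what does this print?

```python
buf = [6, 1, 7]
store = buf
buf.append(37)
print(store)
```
[6, 1, 7, 37]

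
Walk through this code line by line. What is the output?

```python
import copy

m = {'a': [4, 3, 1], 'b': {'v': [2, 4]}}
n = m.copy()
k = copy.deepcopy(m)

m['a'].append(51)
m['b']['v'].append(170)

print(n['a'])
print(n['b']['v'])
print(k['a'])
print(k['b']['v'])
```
[4, 3, 1, 51]
[2, 4, 170]
[4, 3, 1]
[2, 4]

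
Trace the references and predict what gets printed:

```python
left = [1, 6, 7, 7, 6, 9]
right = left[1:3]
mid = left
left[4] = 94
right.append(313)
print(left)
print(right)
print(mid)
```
[1, 6, 7, 7, 94, 9]
[6, 7, 313]
[1, 6, 7, 7, 94, 9]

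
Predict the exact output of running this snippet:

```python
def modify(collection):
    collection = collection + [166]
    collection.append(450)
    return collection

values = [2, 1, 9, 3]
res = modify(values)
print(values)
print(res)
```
[2, 1, 9, 3]
[2, 1, 9, 3, 166, 450]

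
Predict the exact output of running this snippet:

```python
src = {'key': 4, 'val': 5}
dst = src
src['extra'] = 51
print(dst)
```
{'key': 4, 'val': 5, 'extra': 51}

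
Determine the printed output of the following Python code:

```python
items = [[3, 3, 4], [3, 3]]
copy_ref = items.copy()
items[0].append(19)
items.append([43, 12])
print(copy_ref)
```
[[3, 3, 4, 19], [3, 3]]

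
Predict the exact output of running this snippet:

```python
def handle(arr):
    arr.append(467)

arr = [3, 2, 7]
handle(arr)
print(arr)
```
[3, 2, 7, 467]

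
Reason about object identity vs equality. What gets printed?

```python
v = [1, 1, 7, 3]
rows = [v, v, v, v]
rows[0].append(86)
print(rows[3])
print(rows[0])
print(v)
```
[1, 1, 7, 3, 86]
[1, 1, 7, 3, 86]
[1, 1, 7, 3, 86]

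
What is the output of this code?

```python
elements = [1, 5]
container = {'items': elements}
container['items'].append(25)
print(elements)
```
[1, 5, 25]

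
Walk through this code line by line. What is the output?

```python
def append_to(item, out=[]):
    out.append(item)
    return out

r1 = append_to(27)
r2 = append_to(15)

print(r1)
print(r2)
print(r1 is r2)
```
[27, 15]
[27, 15]
True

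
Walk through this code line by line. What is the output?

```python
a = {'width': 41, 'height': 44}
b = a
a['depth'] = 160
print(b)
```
{'width': 41, 'height': 44, 'depth': 160}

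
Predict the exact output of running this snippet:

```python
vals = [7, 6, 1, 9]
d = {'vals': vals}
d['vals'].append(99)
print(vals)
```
[7, 6, 1, 9, 99]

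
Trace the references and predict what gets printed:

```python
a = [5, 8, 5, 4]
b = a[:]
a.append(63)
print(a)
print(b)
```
[5, 8, 5, 4, 63]
[5, 8, 5, 4]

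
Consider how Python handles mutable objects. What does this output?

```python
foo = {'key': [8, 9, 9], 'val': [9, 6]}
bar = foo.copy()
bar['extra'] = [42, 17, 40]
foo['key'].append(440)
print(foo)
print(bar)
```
{'key': [8, 9, 9, 440], 'val': [9, 6]}
{'key': [8, 9, 9, 440], 'val': [9, 6], 'extra': [42, 17, 40]}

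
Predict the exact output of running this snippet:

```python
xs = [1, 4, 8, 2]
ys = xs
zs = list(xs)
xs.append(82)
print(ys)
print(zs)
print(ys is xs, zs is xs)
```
[1, 4, 8, 2, 82]
[1, 4, 8, 2]
True False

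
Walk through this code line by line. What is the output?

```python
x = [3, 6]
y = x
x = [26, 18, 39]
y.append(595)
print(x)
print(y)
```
[26, 18, 39]
[3, 6, 595]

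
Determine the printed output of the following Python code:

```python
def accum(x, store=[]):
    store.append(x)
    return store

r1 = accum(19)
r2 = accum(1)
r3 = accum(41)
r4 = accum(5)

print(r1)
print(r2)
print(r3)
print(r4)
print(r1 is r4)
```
[19, 1, 41, 5]
[19, 1, 41, 5]
[19, 1, 41, 5]
[19, 1, 41, 5]
True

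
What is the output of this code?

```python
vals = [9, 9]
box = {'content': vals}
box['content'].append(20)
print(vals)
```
[9, 9, 20]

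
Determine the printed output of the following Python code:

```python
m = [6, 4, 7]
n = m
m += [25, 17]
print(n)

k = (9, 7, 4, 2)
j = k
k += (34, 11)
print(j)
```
[6, 4, 7, 25, 17]
(9, 7, 4, 2)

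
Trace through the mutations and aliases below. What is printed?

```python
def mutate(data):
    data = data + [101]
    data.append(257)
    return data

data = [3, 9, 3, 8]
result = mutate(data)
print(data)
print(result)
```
[3, 9, 3, 8]
[3, 9, 3, 8, 101, 257]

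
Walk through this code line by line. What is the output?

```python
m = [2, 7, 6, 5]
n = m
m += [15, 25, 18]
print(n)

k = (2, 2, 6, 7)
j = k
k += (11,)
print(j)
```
[2, 7, 6, 5, 15, 25, 18]
(2, 2, 6, 7)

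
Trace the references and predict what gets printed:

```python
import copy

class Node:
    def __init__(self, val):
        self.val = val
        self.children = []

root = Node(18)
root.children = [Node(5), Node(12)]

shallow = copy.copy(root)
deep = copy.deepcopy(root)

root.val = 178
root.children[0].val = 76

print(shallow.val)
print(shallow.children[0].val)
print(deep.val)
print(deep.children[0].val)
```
18
76
18
5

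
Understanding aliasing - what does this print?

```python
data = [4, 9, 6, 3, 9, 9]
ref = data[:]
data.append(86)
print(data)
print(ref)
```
[4, 9, 6, 3, 9, 9, 86]
[4, 9, 6, 3, 9, 9]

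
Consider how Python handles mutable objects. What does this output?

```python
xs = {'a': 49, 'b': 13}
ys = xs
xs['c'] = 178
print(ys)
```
{'a': 49, 'b': 13, 'c': 178}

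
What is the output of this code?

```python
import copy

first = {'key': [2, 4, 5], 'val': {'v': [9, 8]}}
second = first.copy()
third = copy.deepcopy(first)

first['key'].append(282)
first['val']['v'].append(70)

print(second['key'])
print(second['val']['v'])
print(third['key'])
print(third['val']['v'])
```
[2, 4, 5, 282]
[9, 8, 70]
[2, 4, 5]
[9, 8]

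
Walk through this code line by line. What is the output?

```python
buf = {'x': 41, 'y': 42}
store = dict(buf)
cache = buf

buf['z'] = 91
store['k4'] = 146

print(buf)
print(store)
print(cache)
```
{'x': 41, 'y': 42, 'z': 91}
{'x': 41, 'y': 42, 'k4': 146}
{'x': 41, 'y': 42, 'z': 91}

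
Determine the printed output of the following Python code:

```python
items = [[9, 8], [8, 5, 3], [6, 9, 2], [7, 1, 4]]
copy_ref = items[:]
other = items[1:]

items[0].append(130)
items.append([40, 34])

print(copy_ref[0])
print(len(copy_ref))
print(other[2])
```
[9, 8, 130]
4
[7, 1, 4]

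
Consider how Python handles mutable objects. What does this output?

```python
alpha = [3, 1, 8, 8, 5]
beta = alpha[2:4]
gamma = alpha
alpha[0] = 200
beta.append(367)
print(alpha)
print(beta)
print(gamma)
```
[200, 1, 8, 8, 5]
[8, 8, 367]
[200, 1, 8, 8, 5]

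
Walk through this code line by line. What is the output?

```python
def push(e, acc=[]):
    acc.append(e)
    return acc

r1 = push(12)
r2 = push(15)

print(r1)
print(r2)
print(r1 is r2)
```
[12, 15]
[12, 15]
True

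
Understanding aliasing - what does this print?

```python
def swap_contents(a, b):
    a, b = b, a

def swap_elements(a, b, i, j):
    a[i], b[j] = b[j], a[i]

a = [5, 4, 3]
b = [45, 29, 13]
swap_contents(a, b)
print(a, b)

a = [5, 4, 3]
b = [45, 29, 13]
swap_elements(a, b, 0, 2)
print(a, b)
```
[5, 4, 3] [45, 29, 13]
[13, 4, 3] [45, 29, 5]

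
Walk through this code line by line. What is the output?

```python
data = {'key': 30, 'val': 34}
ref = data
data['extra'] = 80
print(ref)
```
{'key': 30, 'val': 34, 'extra': 80}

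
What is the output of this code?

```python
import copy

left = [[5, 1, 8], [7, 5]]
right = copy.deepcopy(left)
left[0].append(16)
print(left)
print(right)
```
[[5, 1, 8, 16], [7, 5]]
[[5, 1, 8], [7, 5]]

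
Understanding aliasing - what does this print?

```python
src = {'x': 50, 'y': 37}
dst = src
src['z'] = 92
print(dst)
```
{'x': 50, 'y': 37, 'z': 92}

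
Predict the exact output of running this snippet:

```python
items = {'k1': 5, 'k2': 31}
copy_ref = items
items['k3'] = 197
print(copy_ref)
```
{'k1': 5, 'k2': 31, 'k3': 197}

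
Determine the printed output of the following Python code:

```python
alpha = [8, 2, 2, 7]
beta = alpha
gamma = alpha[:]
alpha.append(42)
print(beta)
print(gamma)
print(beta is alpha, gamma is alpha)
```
[8, 2, 2, 7, 42]
[8, 2, 2, 7]
True False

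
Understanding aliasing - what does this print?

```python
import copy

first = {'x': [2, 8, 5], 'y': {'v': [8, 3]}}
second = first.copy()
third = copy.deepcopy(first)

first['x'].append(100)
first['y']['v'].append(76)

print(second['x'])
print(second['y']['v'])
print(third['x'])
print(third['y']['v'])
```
[2, 8, 5, 100]
[8, 3, 76]
[2, 8, 5]
[8, 3]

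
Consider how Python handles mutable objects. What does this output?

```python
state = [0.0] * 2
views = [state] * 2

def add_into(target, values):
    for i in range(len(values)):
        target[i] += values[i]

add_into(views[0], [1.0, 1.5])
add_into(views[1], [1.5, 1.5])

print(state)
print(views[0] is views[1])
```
[2.5, 3.0]
True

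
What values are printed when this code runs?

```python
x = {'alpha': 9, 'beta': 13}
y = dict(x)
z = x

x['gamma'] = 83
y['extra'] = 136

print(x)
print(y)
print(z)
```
{'alpha': 9, 'beta': 13, 'gamma': 83}
{'alpha': 9, 'beta': 13, 'extra': 136}
{'alpha': 9, 'beta': 13, 'gamma': 83}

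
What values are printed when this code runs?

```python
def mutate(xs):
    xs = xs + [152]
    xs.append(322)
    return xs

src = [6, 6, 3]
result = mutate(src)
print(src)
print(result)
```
[6, 6, 3]
[6, 6, 3, 152, 322]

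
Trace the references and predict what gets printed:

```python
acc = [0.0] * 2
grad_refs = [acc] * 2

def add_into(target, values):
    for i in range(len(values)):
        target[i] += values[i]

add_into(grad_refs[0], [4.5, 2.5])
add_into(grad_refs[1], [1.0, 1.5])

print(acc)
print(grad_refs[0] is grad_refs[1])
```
[5.5, 4.0]
True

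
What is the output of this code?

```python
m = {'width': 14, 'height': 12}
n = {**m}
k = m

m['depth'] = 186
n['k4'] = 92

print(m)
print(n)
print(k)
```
{'width': 14, 'height': 12, 'depth': 186}
{'width': 14, 'height': 12, 'k4': 92}
{'width': 14, 'height': 12, 'depth': 186}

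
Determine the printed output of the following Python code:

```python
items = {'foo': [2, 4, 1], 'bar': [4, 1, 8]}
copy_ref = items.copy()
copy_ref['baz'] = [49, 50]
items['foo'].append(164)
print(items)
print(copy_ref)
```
{'foo': [2, 4, 1, 164], 'bar': [4, 1, 8]}
{'foo': [2, 4, 1, 164], 'bar': [4, 1, 8], 'baz': [49, 50]}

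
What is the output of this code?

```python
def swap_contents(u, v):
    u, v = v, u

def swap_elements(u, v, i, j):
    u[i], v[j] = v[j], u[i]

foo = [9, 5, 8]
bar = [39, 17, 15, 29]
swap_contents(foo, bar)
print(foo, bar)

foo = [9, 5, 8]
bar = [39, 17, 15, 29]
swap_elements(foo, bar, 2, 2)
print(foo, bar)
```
[9, 5, 8] [39, 17, 15, 29]
[9, 5, 15] [39, 17, 8, 29]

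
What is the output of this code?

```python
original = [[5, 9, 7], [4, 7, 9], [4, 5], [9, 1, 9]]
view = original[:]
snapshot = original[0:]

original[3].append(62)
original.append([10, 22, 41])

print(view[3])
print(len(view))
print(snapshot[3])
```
[9, 1, 9, 62]
4
[9, 1, 9, 62]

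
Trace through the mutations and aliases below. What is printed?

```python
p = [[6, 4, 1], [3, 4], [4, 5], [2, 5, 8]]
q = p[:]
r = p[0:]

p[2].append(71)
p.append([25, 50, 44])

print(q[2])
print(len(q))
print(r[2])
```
[4, 5, 71]
4
[4, 5, 71]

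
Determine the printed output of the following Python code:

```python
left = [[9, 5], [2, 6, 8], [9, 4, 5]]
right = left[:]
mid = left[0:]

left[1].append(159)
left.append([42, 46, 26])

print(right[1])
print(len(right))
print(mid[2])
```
[2, 6, 8, 159]
3
[9, 4, 5]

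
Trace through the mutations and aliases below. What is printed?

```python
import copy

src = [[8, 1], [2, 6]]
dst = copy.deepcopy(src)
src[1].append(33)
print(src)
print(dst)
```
[[8, 1], [2, 6, 33]]
[[8, 1], [2, 6]]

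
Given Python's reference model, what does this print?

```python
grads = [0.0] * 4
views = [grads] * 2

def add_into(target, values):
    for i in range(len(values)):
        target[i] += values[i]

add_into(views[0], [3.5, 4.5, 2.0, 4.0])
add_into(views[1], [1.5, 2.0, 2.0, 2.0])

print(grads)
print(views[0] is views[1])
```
[5.0, 6.5, 4.0, 6.0]
True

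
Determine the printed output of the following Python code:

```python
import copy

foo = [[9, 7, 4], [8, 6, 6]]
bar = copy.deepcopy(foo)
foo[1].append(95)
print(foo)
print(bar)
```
[[9, 7, 4], [8, 6, 6, 95]]
[[9, 7, 4], [8, 6, 6]]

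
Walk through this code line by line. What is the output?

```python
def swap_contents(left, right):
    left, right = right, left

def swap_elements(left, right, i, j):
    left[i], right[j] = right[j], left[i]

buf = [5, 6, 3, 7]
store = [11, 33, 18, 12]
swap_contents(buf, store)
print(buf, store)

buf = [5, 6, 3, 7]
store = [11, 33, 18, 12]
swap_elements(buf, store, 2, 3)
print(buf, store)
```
[5, 6, 3, 7] [11, 33, 18, 12]
[5, 6, 12, 7] [11, 33, 18, 3]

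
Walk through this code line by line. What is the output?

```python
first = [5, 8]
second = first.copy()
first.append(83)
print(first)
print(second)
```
[5, 8, 83]
[5, 8]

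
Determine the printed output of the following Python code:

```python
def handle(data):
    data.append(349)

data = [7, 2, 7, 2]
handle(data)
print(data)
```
[7, 2, 7, 2, 349]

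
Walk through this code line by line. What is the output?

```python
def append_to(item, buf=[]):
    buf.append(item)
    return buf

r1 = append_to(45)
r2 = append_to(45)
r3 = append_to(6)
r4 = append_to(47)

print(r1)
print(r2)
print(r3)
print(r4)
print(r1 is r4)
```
[45, 45, 6, 47]
[45, 45, 6, 47]
[45, 45, 6, 47]
[45, 45, 6, 47]
True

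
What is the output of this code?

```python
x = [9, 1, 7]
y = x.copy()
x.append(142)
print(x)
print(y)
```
[9, 1, 7, 142]
[9, 1, 7]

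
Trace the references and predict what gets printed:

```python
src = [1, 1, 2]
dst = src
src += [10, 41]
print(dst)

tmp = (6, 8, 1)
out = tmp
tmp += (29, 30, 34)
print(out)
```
[1, 1, 2, 10, 41]
(6, 8, 1)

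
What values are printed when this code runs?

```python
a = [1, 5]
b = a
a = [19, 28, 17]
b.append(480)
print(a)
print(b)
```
[19, 28, 17]
[1, 5, 480]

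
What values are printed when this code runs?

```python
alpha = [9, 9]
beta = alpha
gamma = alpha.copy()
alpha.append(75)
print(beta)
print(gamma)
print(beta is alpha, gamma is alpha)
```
[9, 9, 75]
[9, 9]
True False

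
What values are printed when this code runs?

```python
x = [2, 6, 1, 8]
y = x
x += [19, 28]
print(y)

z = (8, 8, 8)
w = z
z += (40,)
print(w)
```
[2, 6, 1, 8, 19, 28]
(8, 8, 8)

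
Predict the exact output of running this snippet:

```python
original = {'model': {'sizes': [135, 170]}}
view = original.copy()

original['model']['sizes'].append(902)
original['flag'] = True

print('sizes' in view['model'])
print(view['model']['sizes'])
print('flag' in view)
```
True
[135, 170, 902]
False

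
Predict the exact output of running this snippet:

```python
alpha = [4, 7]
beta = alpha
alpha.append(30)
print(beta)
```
[4, 7, 30]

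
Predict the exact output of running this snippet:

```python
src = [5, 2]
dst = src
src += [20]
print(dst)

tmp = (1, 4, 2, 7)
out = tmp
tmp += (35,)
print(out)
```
[5, 2, 20]
(1, 4, 2, 7)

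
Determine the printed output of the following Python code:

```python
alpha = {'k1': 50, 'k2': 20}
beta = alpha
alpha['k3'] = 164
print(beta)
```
{'k1': 50, 'k2': 20, 'k3': 164}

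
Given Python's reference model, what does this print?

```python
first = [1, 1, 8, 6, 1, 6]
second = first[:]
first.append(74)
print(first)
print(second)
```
[1, 1, 8, 6, 1, 6, 74]
[1, 1, 8, 6, 1, 6]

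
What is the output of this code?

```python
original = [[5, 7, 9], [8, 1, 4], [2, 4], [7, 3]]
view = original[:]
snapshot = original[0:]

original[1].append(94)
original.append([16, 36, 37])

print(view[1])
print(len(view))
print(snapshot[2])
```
[8, 1, 4, 94]
4
[2, 4]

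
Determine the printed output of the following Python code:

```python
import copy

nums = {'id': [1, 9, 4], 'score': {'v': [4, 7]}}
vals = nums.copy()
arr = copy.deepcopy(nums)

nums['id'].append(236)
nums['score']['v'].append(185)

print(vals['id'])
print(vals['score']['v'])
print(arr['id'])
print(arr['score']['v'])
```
[1, 9, 4, 236]
[4, 7, 185]
[1, 9, 4]
[4, 7]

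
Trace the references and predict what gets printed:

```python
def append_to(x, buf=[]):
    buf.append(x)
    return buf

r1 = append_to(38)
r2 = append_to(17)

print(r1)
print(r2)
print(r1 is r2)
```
[38, 17]
[38, 17]
True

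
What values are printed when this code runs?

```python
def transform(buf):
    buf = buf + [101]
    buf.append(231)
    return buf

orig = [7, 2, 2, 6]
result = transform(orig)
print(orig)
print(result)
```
[7, 2, 2, 6]
[7, 2, 2, 6, 101, 231]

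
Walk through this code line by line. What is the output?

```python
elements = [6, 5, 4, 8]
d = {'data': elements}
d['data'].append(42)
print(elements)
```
[6, 5, 4, 8, 42]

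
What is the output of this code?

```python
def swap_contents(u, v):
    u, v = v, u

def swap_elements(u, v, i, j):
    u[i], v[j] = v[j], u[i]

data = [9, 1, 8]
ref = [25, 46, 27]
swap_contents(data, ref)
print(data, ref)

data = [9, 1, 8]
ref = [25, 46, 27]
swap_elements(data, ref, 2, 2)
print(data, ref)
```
[9, 1, 8] [25, 46, 27]
[9, 1, 27] [25, 46, 8]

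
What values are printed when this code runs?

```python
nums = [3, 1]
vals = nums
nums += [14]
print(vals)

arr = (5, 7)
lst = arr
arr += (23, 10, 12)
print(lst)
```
[3, 1, 14]
(5, 7)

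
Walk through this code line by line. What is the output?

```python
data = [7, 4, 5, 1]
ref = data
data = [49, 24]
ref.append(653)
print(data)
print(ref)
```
[49, 24]
[7, 4, 5, 1, 653]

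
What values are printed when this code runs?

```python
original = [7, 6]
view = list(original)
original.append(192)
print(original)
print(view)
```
[7, 6, 192]
[7, 6]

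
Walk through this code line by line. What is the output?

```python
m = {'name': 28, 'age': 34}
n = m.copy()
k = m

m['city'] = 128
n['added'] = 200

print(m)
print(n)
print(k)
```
{'name': 28, 'age': 34, 'city': 128}
{'name': 28, 'age': 34, 'added': 200}
{'name': 28, 'age': 34, 'city': 128}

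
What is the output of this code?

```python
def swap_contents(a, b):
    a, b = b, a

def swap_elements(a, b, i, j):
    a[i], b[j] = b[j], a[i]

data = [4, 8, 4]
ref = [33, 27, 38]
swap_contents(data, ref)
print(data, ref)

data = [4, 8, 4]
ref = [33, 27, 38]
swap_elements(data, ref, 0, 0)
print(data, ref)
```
[4, 8, 4] [33, 27, 38]
[33, 8, 4] [4, 27, 38]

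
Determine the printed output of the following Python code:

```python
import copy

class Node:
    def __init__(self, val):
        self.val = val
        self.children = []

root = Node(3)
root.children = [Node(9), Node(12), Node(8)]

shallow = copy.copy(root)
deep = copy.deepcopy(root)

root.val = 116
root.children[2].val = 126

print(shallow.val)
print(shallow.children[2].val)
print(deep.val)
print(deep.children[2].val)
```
3
126
3
8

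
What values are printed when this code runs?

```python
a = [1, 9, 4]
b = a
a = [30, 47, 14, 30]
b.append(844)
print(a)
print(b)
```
[30, 47, 14, 30]
[1, 9, 4, 844]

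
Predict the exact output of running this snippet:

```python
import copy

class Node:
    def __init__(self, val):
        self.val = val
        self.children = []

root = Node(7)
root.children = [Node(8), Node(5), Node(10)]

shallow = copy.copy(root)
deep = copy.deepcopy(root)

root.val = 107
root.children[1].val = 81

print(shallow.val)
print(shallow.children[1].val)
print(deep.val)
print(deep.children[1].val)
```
7
81
7
5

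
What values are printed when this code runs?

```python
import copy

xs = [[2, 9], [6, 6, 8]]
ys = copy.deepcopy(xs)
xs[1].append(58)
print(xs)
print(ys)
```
[[2, 9], [6, 6, 8, 58]]
[[2, 9], [6, 6, 8]]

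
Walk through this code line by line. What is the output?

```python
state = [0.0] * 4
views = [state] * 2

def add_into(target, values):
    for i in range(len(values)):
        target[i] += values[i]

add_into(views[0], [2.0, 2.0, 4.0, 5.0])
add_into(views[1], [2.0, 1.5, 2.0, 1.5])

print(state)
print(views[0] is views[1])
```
[4.0, 3.5, 6.0, 6.5]
True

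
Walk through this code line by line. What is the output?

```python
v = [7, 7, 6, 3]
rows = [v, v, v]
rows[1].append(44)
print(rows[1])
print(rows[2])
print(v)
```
[7, 7, 6, 3, 44]
[7, 7, 6, 3, 44]
[7, 7, 6, 3, 44]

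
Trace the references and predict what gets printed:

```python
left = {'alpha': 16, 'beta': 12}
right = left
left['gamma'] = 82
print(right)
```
{'alpha': 16, 'beta': 12, 'gamma': 82}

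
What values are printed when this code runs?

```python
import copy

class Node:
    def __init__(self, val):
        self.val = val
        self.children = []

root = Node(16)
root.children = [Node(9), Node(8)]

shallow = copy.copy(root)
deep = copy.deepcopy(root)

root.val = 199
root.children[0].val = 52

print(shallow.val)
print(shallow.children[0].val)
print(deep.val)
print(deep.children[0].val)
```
16
52
16
9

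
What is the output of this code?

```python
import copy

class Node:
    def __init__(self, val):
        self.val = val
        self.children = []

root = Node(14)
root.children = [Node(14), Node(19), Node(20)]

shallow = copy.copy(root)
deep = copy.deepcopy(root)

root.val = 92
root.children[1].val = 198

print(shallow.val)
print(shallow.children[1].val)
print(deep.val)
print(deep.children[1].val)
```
14
198
14
19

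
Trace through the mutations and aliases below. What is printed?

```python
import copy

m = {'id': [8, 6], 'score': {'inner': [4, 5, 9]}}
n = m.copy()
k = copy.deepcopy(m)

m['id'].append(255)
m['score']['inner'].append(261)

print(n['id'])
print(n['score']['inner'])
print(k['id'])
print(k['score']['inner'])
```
[8, 6, 255]
[4, 5, 9, 261]
[8, 6]
[4, 5, 9]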